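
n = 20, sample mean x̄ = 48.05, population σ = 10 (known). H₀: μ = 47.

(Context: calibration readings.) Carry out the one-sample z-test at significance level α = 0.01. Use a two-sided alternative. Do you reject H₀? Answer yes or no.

reject H₀: no

SE = σ/√n = 10/√20 = 2.2361
z = (x̄−μ₀)/SE = (48.05−47)/2.2361 = 0.4696
p-value (two-sided) = 0.63866
At α=0.01: p ≥ α → fail to reject H₀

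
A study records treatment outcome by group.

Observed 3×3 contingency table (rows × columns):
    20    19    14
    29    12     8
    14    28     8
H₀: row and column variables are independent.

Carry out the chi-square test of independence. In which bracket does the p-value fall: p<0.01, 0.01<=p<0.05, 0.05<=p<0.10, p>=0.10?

Row totals [53, 49, 50], col totals [63, 59, 30], n=152
χ² = (20−21.97)²/21.97 + (19−20.57)²/20.57 + (14−10.46)²/10.46 + (29−20.31)²/20.31 + (12−19.02)²/19.02 + (8−9.67)²/9.67 + (14−20.72)²/20.72 + (28−19.41)²/19.41 + (8−9.87)²/9.87 = 14.4316
df = 4
p-value (upper-tail) = 0.00604
→ bracket: p<0.01

p-value bracket: p<0.01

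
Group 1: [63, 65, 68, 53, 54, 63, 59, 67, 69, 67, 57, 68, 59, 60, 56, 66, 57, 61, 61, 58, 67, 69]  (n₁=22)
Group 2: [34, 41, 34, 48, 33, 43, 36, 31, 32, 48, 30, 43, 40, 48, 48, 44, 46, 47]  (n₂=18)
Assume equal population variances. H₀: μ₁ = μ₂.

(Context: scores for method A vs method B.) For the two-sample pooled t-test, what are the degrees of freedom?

degrees of freedom = 38

df = n₁ + n₂ − 2 = 22 + 18 − 2 = 38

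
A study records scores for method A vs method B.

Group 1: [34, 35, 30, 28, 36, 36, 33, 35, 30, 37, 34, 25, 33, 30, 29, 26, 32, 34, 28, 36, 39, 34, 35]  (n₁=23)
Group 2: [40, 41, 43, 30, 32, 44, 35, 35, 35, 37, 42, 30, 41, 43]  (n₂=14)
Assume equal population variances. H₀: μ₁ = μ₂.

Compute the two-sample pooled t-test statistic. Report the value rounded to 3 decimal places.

test statistic = -3.631

x̄₁=32.565, s₁=3.678, n₁=23
x̄₂=37.714, s₂=4.921, n₂=14
s_p² = [22·3.678² + 13·4.921²]/35 = 17.5003
SE = √(s_p²·(1/23+1/14)) = 1.4181
t = (32.565−37.714)/1.4181 = -3.6311
df = 35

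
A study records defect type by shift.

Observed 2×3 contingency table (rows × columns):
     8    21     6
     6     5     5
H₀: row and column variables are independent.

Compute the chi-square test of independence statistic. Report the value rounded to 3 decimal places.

test statistic = 3.651

Row totals [35, 16], col totals [14, 26, 11], n=51
χ² = (8−9.61)²/9.61 + (21−17.84)²/17.84 + (6−7.55)²/7.55 + (6−4.39)²/4.39 + (5−8.16)²/8.16 + (5−3.45)²/3.45 = 3.6511
df = 2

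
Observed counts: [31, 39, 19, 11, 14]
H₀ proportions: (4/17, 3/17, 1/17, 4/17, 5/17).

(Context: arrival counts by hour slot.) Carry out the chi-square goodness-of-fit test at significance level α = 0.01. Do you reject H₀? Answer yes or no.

reject H₀: yes

n = 114; E_i = n·p_i = [26.82, 20.12, 6.71, 26.82, 33.53]
χ² = (31−26.82)²/26.82 + (39−20.12)²/20.12 + (19−6.71)²/6.71 + (11−26.82)²/26.82 + (14−33.53)²/33.53 = 61.6219
df = 4
p-value (upper-tail) = 0.00000
At α=0.01: p < α → reject H₀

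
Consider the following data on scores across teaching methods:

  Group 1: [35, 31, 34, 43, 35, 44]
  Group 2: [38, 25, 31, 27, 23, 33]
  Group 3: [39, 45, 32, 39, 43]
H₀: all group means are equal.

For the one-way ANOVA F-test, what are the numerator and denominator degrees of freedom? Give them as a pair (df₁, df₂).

k = 3 groups, N = 17 total
df = (k−1, N−k) = (3−1, 17−3) = (2, 14)

degrees of freedom = [2, 14]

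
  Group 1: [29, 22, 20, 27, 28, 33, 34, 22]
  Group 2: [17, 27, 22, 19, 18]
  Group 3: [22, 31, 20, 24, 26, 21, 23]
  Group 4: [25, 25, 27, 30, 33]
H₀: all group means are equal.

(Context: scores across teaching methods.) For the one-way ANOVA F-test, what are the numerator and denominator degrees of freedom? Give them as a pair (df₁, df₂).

degrees of freedom = [3, 21]

k = 4 groups, N = 25 total
df = (k−1, N−k) = (4−1, 25−4) = (3, 21)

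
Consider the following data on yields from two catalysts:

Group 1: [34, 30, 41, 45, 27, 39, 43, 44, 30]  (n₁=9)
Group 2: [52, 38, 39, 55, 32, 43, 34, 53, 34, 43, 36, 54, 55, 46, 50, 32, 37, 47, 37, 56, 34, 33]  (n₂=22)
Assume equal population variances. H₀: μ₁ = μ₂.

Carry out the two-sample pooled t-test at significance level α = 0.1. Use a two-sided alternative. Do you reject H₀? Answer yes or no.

reject H₀: yes

x̄₁=37.000, s₁=6.856, n₁=9
x̄₂=42.727, s₂=8.669, n₂=22
s_p² = [8·6.856² + 21·8.669²]/29 = 67.3918
SE = √(s_p²·(1/9+1/22)) = 3.2483
t = (37.000−42.727)/3.2483 = -1.7632
df = 29
p-value (two-sided) = 0.08841
At α=0.1: p < α → reject H₀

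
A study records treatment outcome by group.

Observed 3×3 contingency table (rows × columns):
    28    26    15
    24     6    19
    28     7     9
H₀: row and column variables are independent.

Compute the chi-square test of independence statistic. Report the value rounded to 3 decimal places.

Row totals [69, 49, 44], col totals [80, 39, 43], n=162
χ² = (28−34.07)²/34.07 + (26−16.61)²/16.61 + (15−18.31)²/18.31 + (24−24.20)²/24.20 + (6−11.80)²/11.80 + (19−13.01)²/13.01 + (28−21.73)²/21.73 + (7−10.59)²/10.59 + (9−11.68)²/11.68 = 16.2446
df = 4

test statistic = 16.245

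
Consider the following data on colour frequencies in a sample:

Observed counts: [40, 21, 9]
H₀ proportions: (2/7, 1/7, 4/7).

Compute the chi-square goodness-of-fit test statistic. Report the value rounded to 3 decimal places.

test statistic = 56.125

n = 70; E_i = n·p_i = [20.00, 10.00, 40.00]
χ² = (40−20.00)²/20.00 + (21−10.00)²/10.00 + (9−40.00)²/40.00 = 56.1250
df = 2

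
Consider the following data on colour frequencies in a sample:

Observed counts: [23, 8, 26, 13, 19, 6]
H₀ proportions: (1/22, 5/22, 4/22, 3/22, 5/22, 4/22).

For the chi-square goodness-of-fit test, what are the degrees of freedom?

df = k − 1 = 6 − 1 = 5

degrees of freedom = 5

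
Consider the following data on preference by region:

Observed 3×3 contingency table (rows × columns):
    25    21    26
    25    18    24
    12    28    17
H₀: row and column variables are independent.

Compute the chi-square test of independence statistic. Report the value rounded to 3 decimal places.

Row totals [72, 67, 57], col totals [62, 67, 67], n=196
χ² = (25−22.78)²/22.78 + (21−24.61)²/24.61 + (26−24.61)²/24.61 + (25−21.19)²/21.19 + (18−22.90)²/22.90 + (24−22.90)²/22.90 + (12−18.03)²/18.03 + (28−19.48)²/19.48 + (17−19.48)²/19.48 = 8.6667
df = 4

test statistic = 8.667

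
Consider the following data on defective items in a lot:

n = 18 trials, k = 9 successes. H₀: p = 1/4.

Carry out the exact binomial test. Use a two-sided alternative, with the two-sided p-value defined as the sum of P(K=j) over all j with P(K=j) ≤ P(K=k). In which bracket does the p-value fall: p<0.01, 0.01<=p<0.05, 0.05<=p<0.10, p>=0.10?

Exact binomial: n=18, k=9, p₀=1/4=0.2500
P(X=j) = C(n,j)·p₀^j·(1−p₀)^(n−j); p = Σ P(X=j) over j with P(X=j) ≤ P(X=9)
p-value (two-sided) = 0.02499
→ bracket: 0.01<=p<0.05

p-value bracket: 0.01<=p<0.05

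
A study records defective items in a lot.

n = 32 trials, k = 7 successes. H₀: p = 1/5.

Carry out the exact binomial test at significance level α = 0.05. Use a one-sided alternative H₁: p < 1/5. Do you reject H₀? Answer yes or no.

reject H₀: no

Exact binomial: n=32, k=7, p₀=1/5=0.2000
P(X≤7) from Σ C(n,i)·p₀^i·(1−p₀)^(n−i)
p-value (one-sided, H₁ less) = 0.69824
At α=0.05: p ≥ α → fail to reject H₀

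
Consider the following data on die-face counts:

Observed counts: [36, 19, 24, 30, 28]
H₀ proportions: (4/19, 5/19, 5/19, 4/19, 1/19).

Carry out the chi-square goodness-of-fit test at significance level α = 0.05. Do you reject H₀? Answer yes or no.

reject H₀: yes

n = 137; E_i = n·p_i = [28.84, 36.05, 36.05, 28.84, 7.21]
χ² = (36−28.84)²/28.84 + (19−36.05)²/36.05 + (24−36.05)²/36.05 + (30−28.84)²/28.84 + (28−7.21)²/7.21 = 73.8584
df = 4
p-value (upper-tail) = 0.00000
At α=0.05: p < α → reject H₀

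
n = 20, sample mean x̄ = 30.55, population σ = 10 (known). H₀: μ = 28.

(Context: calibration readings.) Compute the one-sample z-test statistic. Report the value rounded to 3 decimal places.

SE = σ/√n = 10/√20 = 2.2361
z = (x̄−μ₀)/SE = (30.55−28)/2.2361 = 1.1404

test statistic = 1.140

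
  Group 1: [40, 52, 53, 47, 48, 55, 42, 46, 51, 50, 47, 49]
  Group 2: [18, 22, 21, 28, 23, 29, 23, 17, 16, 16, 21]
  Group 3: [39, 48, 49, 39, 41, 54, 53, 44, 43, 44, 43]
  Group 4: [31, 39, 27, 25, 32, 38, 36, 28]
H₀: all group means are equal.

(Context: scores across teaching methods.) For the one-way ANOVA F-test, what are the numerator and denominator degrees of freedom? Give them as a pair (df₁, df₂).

k = 4 groups, N = 42 total
df = (k−1, N−k) = (4−1, 42−4) = (3, 38)

degrees of freedom = [3, 38]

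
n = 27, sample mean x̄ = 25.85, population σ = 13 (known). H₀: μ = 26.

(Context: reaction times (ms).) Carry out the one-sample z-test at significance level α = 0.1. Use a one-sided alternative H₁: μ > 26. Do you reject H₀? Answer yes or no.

SE = σ/√n = 13/√27 = 2.5019
z = (x̄−μ₀)/SE = (25.85−26)/2.5019 = -0.0600
p-value (one-sided, H₁ greater) = 0.52390
At α=0.1: p ≥ α → fail to reject H₀

reject H₀: no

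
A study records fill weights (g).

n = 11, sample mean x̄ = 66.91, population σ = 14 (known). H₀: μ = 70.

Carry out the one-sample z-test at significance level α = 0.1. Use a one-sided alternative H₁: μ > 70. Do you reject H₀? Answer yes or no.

reject H₀: no

SE = σ/√n = 14/√11 = 4.2212
z = (x̄−μ₀)/SE = (66.91−70)/4.2212 = -0.7320
p-value (one-sided, H₁ greater) = 0.76792
At α=0.1: p ≥ α → fail to reject H₀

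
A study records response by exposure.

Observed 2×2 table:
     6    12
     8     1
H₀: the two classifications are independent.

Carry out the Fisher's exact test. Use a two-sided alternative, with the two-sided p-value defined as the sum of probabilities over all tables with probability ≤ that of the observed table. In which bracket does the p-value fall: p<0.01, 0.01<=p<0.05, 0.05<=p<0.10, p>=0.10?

Margins: r₁=18, r₂=9, c₁=14, c₂=13, n=27
p_obs = C(18,6)·C(9,8)/C(27,14); sum pmf over tables with pmf ≤ p_obs
p-value (two-sided) = 0.01275
→ bracket: 0.01<=p<0.05

p-value bracket: 0.01<=p<0.05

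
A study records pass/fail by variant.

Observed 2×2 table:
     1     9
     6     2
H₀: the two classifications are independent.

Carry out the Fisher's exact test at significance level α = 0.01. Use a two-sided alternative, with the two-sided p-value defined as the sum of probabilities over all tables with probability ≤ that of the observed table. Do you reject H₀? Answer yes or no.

reject H₀: no

Margins: r₁=10, r₂=8, c₁=7, c₂=11, n=18
p_obs = C(10,1)·C(8,6)/C(18,7); sum pmf over tables with pmf ≤ p_obs
p-value (two-sided) = 0.01282
At α=0.01: p ≥ α → fail to reject H₀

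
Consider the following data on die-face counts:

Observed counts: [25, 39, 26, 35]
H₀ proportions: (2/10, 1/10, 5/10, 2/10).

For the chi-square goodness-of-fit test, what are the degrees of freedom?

df = k − 1 = 4 − 1 = 3

degrees of freedom = 3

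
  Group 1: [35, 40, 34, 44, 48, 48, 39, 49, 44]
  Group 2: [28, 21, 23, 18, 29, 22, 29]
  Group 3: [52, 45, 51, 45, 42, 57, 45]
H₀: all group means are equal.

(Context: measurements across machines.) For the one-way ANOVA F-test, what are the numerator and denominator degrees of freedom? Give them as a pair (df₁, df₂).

degrees of freedom = [2, 20]

k = 3 groups, N = 23 total
df = (k−1, N−k) = (3−1, 23−3) = (2, 20)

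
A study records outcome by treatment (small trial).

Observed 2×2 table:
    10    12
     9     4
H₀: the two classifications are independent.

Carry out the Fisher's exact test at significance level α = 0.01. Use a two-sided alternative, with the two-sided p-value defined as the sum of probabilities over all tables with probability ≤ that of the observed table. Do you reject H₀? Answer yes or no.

reject H₀: no

Margins: r₁=22, r₂=13, c₁=19, c₂=16, n=35
p_obs = C(22,10)·C(13,9)/C(35,19); sum pmf over tables with pmf ≤ p_obs
p-value (two-sided) = 0.29282
At α=0.01: p ≥ α → fail to reject H₀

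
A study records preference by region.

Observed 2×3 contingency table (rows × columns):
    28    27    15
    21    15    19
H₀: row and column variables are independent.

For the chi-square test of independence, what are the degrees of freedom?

df = (r−1)(c−1) = (2−1)·(3−1) = 2

degrees of freedom = 2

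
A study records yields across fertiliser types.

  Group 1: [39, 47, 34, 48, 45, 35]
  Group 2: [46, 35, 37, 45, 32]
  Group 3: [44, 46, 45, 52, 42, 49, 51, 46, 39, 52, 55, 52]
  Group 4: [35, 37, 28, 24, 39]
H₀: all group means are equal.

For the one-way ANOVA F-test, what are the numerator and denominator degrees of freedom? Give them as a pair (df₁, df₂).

k = 4 groups, N = 28 total
df = (k−1, N−k) = (4−1, 28−4) = (3, 24)

degrees of freedom = [3, 24]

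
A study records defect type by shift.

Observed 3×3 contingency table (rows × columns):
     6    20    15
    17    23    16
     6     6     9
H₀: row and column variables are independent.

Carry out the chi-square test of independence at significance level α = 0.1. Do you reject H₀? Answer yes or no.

Row totals [41, 56, 21], col totals [29, 49, 40], n=118
χ² = (6−10.08)²/10.08 + (20−17.03)²/17.03 + (15−13.90)²/13.90 + (17−13.76)²/13.76 + (23−23.25)²/23.25 + (16−18.98)²/18.98 + (6−5.16)²/5.16 + (6−8.72)²/8.72 + (9−7.12)²/7.12 = 4.9713
df = 4
p-value (upper-tail) = 0.29026
At α=0.1: p ≥ α → fail to reject H₀

reject H₀: no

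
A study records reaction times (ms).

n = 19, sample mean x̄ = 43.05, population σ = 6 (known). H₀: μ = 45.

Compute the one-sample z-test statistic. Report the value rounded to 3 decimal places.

SE = σ/√n = 6/√19 = 1.3765
z = (x̄−μ₀)/SE = (43.05−45)/1.3765 = -1.4166

test statistic = -1.417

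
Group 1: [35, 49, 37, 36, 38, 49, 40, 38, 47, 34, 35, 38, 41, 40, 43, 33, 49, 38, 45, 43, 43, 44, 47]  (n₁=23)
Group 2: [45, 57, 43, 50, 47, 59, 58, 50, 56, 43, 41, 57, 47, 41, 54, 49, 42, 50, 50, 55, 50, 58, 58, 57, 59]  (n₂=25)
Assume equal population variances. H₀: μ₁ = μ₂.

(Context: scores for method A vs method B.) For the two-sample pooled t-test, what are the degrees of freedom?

degrees of freedom = 46

df = n₁ + n₂ − 2 = 23 + 25 − 2 = 46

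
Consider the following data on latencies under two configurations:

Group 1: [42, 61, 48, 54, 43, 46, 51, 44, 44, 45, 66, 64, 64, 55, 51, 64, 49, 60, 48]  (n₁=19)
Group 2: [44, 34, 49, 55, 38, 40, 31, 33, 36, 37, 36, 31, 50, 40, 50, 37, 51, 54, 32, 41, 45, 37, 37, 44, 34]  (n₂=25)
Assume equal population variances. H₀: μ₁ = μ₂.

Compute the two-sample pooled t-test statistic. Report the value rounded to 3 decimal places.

x̄₁=52.579, s₁=8.221, n₁=19
x̄₂=40.640, s₂=7.331, n₂=25
s_p² = [18·8.221² + 24·7.331²]/42 = 59.6760
SE = √(s_p²·(1/19+1/25)) = 2.3511
t = (52.579−40.640)/2.3511 = 5.0779
df = 42

test statistic = 5.078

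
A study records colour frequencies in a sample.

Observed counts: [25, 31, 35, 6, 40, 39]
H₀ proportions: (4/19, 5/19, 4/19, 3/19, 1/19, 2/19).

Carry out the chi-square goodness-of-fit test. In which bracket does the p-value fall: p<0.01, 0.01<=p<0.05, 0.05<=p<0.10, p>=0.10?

n = 176; E_i = n·p_i = [37.05, 46.32, 37.05, 27.79, 9.26, 18.53]
χ² = (25−37.05)²/37.05 + (31−46.32)²/46.32 + (35−37.05)²/37.05 + (6−27.79)²/27.79 + (40−9.26)²/9.26 + (39−18.53)²/18.53 = 150.8000
df = 5
p-value (upper-tail) = 0.00000
→ bracket: p<0.01

p-value bracket: p<0.01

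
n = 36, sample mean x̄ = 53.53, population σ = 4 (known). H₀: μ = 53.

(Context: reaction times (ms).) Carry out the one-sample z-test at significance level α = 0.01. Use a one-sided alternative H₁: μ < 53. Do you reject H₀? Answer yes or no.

reject H₀: no

SE = σ/√n = 4/√36 = 0.6667
z = (x̄−μ₀)/SE = (53.53−53)/0.6667 = 0.7950
p-value (one-sided, H₁ less) = 0.78669
At α=0.01: p ≥ α → fail to reject H₀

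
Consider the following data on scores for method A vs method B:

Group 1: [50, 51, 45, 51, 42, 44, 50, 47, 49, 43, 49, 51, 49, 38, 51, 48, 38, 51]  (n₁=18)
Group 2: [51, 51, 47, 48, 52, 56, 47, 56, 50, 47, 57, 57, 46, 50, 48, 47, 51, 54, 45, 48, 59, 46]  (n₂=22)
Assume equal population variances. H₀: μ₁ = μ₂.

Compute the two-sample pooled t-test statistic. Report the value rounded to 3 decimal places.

test statistic = -2.595

x̄₁=47.056, s₁=4.385, n₁=18
x̄₂=50.591, s₂=4.205, n₂=22
s_p² = [17·4.385² + 21·4.205²]/38 = 18.3753
SE = √(s_p²·(1/18+1/22)) = 1.3624
t = (47.056−50.591)/1.3624 = -2.5950
df = 38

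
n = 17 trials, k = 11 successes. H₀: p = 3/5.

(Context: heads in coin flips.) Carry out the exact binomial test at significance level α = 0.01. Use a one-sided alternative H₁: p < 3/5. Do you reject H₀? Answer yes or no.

reject H₀: no

Exact binomial: n=17, k=11, p₀=3/5=0.6000
P(X≤11) from Σ C(n,i)·p₀^i·(1−p₀)^(n−i)
p-value (one-sided, H₁ less) = 0.73607
At α=0.01: p ≥ α → fail to reject H₀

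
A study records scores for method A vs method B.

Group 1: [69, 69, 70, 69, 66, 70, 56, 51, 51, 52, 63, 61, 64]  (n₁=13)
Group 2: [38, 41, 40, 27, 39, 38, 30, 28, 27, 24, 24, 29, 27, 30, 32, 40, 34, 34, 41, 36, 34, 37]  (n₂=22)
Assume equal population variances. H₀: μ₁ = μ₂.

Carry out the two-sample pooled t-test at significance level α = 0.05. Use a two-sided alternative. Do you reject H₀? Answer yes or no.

reject H₀: yes

x̄₁=62.385, s₁=7.489, n₁=13
x̄₂=33.182, s₂=5.645, n₂=22
s_p² = [12·7.489² + 21·5.645²]/33 = 40.6773
SE = √(s_p²·(1/13+1/22)) = 2.2311
t = (62.385−33.182)/2.2311 = 13.0887
df = 33
p-value (two-sided) = 0.00000
At α=0.05: p < α → reject H₀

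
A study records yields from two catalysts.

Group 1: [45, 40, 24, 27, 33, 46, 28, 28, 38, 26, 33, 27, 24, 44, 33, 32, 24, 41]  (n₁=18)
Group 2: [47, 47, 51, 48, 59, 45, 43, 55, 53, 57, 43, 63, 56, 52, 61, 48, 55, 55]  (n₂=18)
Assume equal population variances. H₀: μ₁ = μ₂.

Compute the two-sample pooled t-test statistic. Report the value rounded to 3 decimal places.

x̄₁=32.944, s₁=7.619, n₁=18
x̄₂=52.111, s₂=6.009, n₂=18
s_p² = [17·7.619² + 17·6.009²]/34 = 47.0801
SE = √(s_p²·(1/18+1/18)) = 2.2872
t = (32.944−52.111)/2.2872 = -8.3801
df = 34

test statistic = -8.380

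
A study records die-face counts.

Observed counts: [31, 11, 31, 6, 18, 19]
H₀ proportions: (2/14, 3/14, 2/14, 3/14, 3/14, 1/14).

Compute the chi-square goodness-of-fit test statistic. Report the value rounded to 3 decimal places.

test statistic = 62.902

n = 116; E_i = n·p_i = [16.57, 24.86, 16.57, 24.86, 24.86, 8.29]
χ² = (31−16.57)²/16.57 + (11−24.86)²/24.86 + (31−16.57)²/16.57 + (6−24.86)²/24.86 + (18−24.86)²/24.86 + (19−8.29)²/8.29 = 62.9023
df = 5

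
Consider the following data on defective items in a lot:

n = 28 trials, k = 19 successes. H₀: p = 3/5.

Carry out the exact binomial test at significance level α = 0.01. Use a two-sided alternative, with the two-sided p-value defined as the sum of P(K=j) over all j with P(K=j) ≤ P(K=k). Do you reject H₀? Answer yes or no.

reject H₀: no

Exact binomial: n=28, k=19, p₀=3/5=0.6000
P(X=j) = C(n,j)·p₀^j·(1−p₀)^(n−j); p = Σ P(X=j) over j with P(X=j) ≤ P(X=19)
p-value (two-sided) = 0.44566
At α=0.01: p ≥ α → fail to reject H₀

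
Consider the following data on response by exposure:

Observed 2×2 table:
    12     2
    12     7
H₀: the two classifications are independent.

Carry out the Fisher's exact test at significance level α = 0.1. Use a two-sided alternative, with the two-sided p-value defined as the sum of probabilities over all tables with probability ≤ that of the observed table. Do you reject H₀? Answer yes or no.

reject H₀: no

Margins: r₁=14, r₂=19, c₁=24, c₂=9, n=33
p_obs = C(14,12)·C(19,12)/C(33,24); sum pmf over tables with pmf ≤ p_obs
p-value (two-sided) = 0.24092
At α=0.1: p ≥ α → fail to reject H₀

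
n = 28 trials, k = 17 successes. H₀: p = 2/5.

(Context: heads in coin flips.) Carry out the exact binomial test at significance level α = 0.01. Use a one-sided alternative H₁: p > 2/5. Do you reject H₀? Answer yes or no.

Exact binomial: n=28, k=17, p₀=2/5=0.4000
P(X≥17) from Σ C(n,i)·p₀^i·(1−p₀)^(n−i)
p-value (one-sided, H₁ greater) = 0.02151
At α=0.01: p ≥ α → fail to reject H₀

reject H₀: no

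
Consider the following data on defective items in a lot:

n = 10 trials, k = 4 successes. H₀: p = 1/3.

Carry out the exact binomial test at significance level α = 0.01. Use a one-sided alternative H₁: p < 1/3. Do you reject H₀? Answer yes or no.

reject H₀: no

Exact binomial: n=10, k=4, p₀=1/3=0.3333
P(X≤4) from Σ C(n,i)·p₀^i·(1−p₀)^(n−i)
p-value (one-sided, H₁ less) = 0.78687
At α=0.01: p ≥ α → fail to reject H₀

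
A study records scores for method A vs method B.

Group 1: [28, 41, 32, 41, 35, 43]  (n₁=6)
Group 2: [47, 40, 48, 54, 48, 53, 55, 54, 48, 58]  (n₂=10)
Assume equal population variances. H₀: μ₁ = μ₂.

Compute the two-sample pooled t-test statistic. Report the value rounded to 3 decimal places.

test statistic = -4.857

x̄₁=36.667, s₁=5.955, n₁=6
x̄₂=50.500, s₂=5.255, n₂=10
s_p² = [5·5.955² + 9·5.255²]/14 = 30.4167
SE = √(s_p²·(1/6+1/10)) = 2.8480
t = (36.667−50.500)/2.8480 = -4.8572
df = 14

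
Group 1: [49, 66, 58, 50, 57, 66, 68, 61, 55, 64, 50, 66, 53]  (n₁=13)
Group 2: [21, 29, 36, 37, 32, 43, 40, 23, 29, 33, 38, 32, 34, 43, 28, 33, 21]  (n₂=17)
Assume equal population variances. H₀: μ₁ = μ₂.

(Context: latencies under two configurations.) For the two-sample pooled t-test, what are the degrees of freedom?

df = n₁ + n₂ − 2 = 13 + 17 − 2 = 28

degrees of freedom = 28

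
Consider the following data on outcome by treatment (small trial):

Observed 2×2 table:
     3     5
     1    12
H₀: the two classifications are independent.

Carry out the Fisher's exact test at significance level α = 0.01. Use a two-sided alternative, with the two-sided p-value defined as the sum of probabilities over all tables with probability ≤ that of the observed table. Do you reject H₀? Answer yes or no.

Margins: r₁=8, r₂=13, c₁=4, c₂=17, n=21
p_obs = C(8,3)·C(13,1)/C(21,4); sum pmf over tables with pmf ≤ p_obs
p-value (two-sided) = 0.25280
At α=0.01: p ≥ α → fail to reject H₀

reject H₀: no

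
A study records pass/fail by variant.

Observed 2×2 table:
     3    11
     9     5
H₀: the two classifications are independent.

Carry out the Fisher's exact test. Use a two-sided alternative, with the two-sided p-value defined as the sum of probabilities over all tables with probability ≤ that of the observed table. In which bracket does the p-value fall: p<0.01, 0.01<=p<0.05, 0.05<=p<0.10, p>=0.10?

p-value bracket: 0.05<=p<0.10

Margins: r₁=14, r₂=14, c₁=12, c₂=16, n=28
p_obs = C(14,3)·C(14,9)/C(28,12); sum pmf over tables with pmf ≤ p_obs
p-value (two-sided) = 0.05424
→ bracket: 0.05<=p<0.10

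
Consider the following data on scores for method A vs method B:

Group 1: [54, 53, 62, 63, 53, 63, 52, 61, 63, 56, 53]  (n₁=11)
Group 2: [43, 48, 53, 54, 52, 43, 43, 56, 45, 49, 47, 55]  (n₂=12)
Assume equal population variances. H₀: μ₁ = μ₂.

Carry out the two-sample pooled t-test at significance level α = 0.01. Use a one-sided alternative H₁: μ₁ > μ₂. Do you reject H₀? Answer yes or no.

x̄₁=57.545, s₁=4.783, n₁=11
x̄₂=49.000, s₂=4.899, n₂=12
s_p² = [10·4.783² + 11·4.899²]/21 = 23.4632
SE = √(s_p²·(1/11+1/12)) = 2.0220
t = (57.545−49.000)/2.0220 = 4.2263
df = 21
p-value (one-sided, H₁ greater) = 0.00019
At α=0.01: p < α → reject H₀

reject H₀: yes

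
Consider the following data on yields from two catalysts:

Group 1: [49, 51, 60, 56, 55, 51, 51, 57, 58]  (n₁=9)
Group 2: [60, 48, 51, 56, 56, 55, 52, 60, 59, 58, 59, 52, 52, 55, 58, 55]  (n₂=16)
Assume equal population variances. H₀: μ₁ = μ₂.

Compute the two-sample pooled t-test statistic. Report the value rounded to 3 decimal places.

x̄₁=54.222, s₁=3.833, n₁=9
x̄₂=55.375, s₂=3.575, n₂=16
s_p² = [8·3.833² + 15·3.575²]/23 = 13.4481
SE = √(s_p²·(1/9+1/16)) = 1.5280
t = (54.222−55.375)/1.5280 = -0.7544
df = 23

test statistic = -0.754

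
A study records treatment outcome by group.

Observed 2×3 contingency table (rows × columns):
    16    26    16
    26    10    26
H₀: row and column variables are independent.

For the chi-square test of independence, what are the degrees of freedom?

degrees of freedom = 2

df = (r−1)(c−1) = (2−1)·(3−1) = 2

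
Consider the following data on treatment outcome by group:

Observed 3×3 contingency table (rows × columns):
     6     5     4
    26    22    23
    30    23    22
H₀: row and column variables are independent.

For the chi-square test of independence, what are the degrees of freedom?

df = (r−1)(c−1) = (3−1)·(3−1) = 4

degrees of freedom = 4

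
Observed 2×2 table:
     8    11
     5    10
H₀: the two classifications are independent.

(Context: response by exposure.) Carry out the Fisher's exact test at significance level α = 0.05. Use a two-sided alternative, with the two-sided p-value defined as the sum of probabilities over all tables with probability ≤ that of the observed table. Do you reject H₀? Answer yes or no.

Margins: r₁=19, r₂=15, c₁=13, c₂=21, n=34
p_obs = C(19,8)·C(15,5)/C(34,13); sum pmf over tables with pmf ≤ p_obs
p-value (two-sided) = 0.72824
At α=0.05: p ≥ α → fail to reject H₀

reject H₀: no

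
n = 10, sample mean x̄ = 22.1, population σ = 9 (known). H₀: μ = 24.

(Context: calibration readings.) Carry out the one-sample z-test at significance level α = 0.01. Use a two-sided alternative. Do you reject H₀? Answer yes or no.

reject H₀: no

SE = σ/√n = 9/√10 = 2.8460
z = (x̄−μ₀)/SE = (22.1−24)/2.8460 = -0.6676
p-value (two-sided) = 0.50439
At α=0.01: p ≥ α → fail to reject H₀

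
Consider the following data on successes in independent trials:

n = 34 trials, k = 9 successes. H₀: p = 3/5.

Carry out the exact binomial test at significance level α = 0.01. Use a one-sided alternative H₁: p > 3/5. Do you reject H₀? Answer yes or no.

reject H₀: no

Exact binomial: n=34, k=9, p₀=3/5=0.6000
P(X≥9) from Σ C(n,i)·p₀^i·(1−p₀)^(n−i)
p-value (one-sided, H₁ greater) = 0.99998
At α=0.01: p ≥ α → fail to reject H₀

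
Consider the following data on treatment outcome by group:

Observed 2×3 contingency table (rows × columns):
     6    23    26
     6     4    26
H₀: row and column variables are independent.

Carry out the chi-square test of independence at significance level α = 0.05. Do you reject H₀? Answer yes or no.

reject H₀: yes

Row totals [55, 36], col totals [12, 27, 52], n=91
χ² = (6−7.25)²/7.25 + (23−16.32)²/16.32 + (26−31.43)²/31.43 + (6−4.75)²/4.75 + (4−10.68)²/10.68 + (26−20.57)²/20.57 = 9.8319
df = 2
p-value (upper-tail) = 0.00733
At α=0.05: p < α → reject H₀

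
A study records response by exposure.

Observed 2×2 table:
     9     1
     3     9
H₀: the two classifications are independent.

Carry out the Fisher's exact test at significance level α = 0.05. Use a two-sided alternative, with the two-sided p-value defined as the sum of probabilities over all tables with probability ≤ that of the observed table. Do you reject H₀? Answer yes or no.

Margins: r₁=10, r₂=12, c₁=12, c₂=10, n=22
p_obs = C(10,9)·C(12,3)/C(22,12); sum pmf over tables with pmf ≤ p_obs
p-value (two-sided) = 0.00369
At α=0.05: p < α → reject H₀

reject H₀: yes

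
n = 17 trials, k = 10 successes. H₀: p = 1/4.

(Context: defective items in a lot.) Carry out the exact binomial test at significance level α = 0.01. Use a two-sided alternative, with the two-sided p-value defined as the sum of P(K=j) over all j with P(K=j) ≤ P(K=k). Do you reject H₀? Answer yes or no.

reject H₀: yes

Exact binomial: n=17, k=10, p₀=1/4=0.2500
P(X=j) = C(n,j)·p₀^j·(1−p₀)^(n−j); p = Σ P(X=j) over j with P(X=j) ≤ P(X=10)
p-value (two-sided) = 0.00310
At α=0.01: p < α → reject H₀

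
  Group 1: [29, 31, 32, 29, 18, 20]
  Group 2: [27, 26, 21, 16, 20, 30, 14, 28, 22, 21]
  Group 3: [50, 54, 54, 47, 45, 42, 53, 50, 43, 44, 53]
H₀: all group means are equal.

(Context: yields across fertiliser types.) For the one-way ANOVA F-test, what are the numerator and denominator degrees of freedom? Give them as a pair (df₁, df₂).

k = 3 groups, N = 27 total
df = (k−1, N−k) = (3−1, 27−3) = (2, 24)

degrees of freedom = [2, 24]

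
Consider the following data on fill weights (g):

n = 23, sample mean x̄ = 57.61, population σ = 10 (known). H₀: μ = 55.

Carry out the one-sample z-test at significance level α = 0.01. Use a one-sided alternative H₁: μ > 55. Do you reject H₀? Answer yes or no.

reject H₀: no

SE = σ/√n = 10/√23 = 2.0851
z = (x̄−μ₀)/SE = (57.61−55)/2.0851 = 1.2517
p-value (one-sided, H₁ greater) = 0.10534
At α=0.01: p ≥ α → fail to reject H₀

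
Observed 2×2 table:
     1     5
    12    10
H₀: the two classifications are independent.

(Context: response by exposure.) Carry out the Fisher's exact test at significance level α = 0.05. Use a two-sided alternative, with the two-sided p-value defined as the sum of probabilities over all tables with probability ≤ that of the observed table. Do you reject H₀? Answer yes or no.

reject H₀: no

Margins: r₁=6, r₂=22, c₁=13, c₂=15, n=28
p_obs = C(6,1)·C(22,12)/C(28,13); sum pmf over tables with pmf ≤ p_obs
p-value (two-sided) = 0.17271
At α=0.05: p ≥ α → fail to reject H₀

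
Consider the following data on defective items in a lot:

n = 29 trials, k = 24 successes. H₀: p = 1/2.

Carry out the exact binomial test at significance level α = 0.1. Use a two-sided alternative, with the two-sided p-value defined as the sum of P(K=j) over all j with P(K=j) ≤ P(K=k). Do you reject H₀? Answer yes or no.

Exact binomial: n=29, k=24, p₀=1/2=0.5000
P(X=j) = C(n,j)·p₀^j·(1−p₀)^(n−j); p = Σ P(X=j) over j with P(X=j) ≤ P(X=24)
p-value (two-sided) = 0.00055
At α=0.1: p < α → reject H₀

reject H₀: yes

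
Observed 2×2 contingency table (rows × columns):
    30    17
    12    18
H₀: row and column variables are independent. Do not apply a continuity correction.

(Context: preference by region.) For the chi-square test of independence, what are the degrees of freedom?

degrees of freedom = 1

df = (r−1)(c−1) = (2−1)·(2−1) = 1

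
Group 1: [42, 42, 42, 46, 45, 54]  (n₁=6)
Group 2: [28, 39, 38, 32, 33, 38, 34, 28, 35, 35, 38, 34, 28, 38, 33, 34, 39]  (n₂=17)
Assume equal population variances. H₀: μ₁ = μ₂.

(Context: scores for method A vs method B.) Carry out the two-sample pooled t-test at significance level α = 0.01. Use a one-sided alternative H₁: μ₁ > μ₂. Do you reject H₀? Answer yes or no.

reject H₀: yes

x̄₁=45.167, s₁=4.665, n₁=6
x̄₂=34.353, s₂=3.774, n₂=17
s_p² = [5·4.665² + 16·3.774²]/21 = 16.0341
SE = √(s_p²·(1/6+1/17)) = 1.9015
t = (45.167−34.353)/1.9015 = 5.6871
df = 21
p-value (one-sided, H₁ greater) = 0.00001
At α=0.01: p < α → reject H₀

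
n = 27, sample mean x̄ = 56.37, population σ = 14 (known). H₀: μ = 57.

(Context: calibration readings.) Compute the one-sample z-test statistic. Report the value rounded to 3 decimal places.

test statistic = -0.234

SE = σ/√n = 14/√27 = 2.6943
z = (x̄−μ₀)/SE = (56.37−57)/2.6943 = -0.2338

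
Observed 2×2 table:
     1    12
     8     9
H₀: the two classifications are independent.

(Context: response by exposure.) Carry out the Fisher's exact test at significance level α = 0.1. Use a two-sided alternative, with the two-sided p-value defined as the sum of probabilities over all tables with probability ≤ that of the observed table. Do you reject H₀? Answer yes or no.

Margins: r₁=13, r₂=17, c₁=9, c₂=21, n=30
p_obs = C(13,1)·C(17,8)/C(30,9); sum pmf over tables with pmf ≤ p_obs
p-value (two-sided) = 0.04168
At α=0.1: p < α → reject H₀

reject H₀: yes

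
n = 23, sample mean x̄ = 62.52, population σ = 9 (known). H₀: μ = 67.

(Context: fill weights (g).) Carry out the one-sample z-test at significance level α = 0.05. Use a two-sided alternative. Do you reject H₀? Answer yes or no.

SE = σ/√n = 9/√23 = 1.8766
z = (x̄−μ₀)/SE = (62.52−67)/1.8766 = -2.3873
p-value (two-sided) = 0.01697
At α=0.05: p < α → reject H₀

reject H₀: yes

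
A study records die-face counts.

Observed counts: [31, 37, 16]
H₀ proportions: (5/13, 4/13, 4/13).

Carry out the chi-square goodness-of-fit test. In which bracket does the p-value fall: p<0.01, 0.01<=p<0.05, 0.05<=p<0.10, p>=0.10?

n = 84; E_i = n·p_i = [32.31, 25.85, 25.85]
χ² = (31−32.31)²/32.31 + (37−25.85)²/25.85 + (16−25.85)²/25.85 = 8.6173
df = 2
p-value (upper-tail) = 0.01345
→ bracket: 0.01<=p<0.05

p-value bracket: 0.01<=p<0.05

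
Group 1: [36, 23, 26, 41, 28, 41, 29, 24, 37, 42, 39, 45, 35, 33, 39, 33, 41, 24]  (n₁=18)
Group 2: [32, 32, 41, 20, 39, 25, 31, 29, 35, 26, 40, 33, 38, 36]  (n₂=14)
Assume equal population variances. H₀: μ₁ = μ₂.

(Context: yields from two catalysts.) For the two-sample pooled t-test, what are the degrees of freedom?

degrees of freedom = 30

df = n₁ + n₂ − 2 = 18 + 14 − 2 = 30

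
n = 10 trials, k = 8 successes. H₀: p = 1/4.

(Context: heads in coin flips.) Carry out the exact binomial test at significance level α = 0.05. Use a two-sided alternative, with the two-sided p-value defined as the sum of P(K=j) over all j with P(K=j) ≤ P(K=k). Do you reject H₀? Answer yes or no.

reject H₀: yes

Exact binomial: n=10, k=8, p₀=1/4=0.2500
P(X=j) = C(n,j)·p₀^j·(1−p₀)^(n−j); p = Σ P(X=j) over j with P(X=j) ≤ P(X=8)
p-value (two-sided) = 0.00042
At α=0.05: p < α → reject H₀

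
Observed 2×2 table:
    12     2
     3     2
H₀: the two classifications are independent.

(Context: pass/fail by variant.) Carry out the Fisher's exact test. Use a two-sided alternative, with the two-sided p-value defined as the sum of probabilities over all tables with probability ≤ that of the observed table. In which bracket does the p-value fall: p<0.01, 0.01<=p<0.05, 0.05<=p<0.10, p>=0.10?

p-value bracket: p>=0.10

Margins: r₁=14, r₂=5, c₁=15, c₂=4, n=19
p_obs = C(14,12)·C(5,3)/C(19,15); sum pmf over tables with pmf ≤ p_obs
p-value (two-sided) = 0.27219
→ bracket: p>=0.10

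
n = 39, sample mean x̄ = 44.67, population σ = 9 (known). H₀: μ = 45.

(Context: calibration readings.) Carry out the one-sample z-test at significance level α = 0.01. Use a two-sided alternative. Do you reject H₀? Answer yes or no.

SE = σ/√n = 9/√39 = 1.4412
z = (x̄−μ₀)/SE = (44.67−45)/1.4412 = -0.2290
p-value (two-sided) = 0.81888
At α=0.01: p ≥ α → fail to reject H₀

reject H₀: no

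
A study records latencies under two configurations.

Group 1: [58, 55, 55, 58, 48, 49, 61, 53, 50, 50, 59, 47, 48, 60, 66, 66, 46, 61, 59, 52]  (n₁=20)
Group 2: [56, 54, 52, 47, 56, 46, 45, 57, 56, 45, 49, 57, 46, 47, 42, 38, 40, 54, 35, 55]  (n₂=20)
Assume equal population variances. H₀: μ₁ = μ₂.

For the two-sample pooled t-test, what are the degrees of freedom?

degrees of freedom = 38

df = n₁ + n₂ − 2 = 20 + 20 − 2 = 38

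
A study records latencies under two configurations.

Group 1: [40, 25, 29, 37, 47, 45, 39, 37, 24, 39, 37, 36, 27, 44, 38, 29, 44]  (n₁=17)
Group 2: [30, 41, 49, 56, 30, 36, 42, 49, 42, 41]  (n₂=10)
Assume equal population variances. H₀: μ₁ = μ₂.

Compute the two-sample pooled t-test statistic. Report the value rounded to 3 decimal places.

test statistic = -1.759

x̄₁=36.294, s₁=7.131, n₁=17
x̄₂=41.600, s₂=8.289, n₂=10
s_p² = [16·7.131² + 9·8.289²]/25 = 57.2772
SE = √(s_p²·(1/17+1/10)) = 3.0161
t = (36.294−41.600)/3.0161 = -1.7592
df = 25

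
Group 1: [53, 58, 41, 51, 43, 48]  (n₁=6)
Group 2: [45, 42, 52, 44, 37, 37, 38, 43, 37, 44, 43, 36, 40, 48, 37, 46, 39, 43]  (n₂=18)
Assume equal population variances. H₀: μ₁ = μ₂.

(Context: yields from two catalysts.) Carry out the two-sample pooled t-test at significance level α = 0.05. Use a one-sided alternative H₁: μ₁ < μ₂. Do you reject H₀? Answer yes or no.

x̄₁=49.000, s₁=6.356, n₁=6
x̄₂=41.722, s₂=4.443, n₂=18
s_p² = [5·6.356² + 17·4.443²]/22 = 24.4369
SE = √(s_p²·(1/6+1/18)) = 2.3303
t = (49.000−41.722)/2.3303 = 3.1231
df = 22
p-value (one-sided, H₁ less) = 0.99752
At α=0.05: p ≥ α → fail to reject H₀

reject H₀: no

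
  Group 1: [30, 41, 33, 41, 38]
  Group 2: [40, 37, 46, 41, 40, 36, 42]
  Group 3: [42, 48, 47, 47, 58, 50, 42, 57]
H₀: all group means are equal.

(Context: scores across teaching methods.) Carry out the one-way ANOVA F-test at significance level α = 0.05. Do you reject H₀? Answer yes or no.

Group means [36.60, 40.29, 48.88], grand mean 42.800
SSB = Σnᵢ(x̄ᵢ−x̄)² = 531.696; SSW = ΣΣ(x−x̄ᵢ)² = 415.504
MSB = 531.696/2 = 265.8482; MSW = 415.504/17 = 24.4414
F = MSB/MSW = 10.8770
df = (2, 17)
p-value (upper-tail) = 0.00091
At α=0.05: p < α → reject H₀

reject H₀: yes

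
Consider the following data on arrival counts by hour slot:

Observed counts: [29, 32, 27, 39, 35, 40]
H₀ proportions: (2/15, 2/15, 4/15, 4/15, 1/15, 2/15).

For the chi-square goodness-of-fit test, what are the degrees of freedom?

degrees of freedom = 5

df = k − 1 = 6 − 1 = 5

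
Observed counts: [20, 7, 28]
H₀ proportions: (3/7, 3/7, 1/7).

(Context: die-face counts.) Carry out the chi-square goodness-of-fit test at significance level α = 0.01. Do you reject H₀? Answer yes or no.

n = 55; E_i = n·p_i = [23.57, 23.57, 7.86]
χ² = (20−23.57)²/23.57 + (7−23.57)²/23.57 + (28−7.86)²/7.86 = 63.8303
df = 2
p-value (upper-tail) = 0.00000
At α=0.01: p < α → reject H₀

reject H₀: yes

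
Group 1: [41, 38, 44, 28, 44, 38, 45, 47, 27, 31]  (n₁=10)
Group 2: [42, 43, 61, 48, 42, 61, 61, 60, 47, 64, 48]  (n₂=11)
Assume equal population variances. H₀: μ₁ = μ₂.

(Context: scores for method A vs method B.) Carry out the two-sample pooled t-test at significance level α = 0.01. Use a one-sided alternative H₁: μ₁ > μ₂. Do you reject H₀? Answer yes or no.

x̄₁=38.300, s₁=7.304, n₁=10
x̄₂=52.455, s₂=8.870, n₂=11
s_p² = [9·7.304² + 10·8.870²]/19 = 66.6751
SE = √(s_p²·(1/10+1/11)) = 3.5678
t = (38.300−52.455)/3.5678 = -3.9674
df = 19
p-value (one-sided, H₁ greater) = 0.99959
At α=0.01: p ≥ α → fail to reject H₀

reject H₀: no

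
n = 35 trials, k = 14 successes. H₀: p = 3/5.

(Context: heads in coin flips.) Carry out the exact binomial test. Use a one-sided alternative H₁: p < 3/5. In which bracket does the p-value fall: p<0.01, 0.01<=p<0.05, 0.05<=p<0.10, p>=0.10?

Exact binomial: n=35, k=14, p₀=3/5=0.6000
P(X≤14) from Σ C(n,i)·p₀^i·(1−p₀)^(n−i)
p-value (one-sided, H₁ less) = 0.01326
→ bracket: 0.01<=p<0.05

p-value bracket: 0.01<=p<0.05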